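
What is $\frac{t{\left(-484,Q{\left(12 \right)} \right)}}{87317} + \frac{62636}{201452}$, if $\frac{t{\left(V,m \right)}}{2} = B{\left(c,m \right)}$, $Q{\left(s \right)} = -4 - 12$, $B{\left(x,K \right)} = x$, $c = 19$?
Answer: $\frac{1369210697}{4397546071} \approx 0.31136$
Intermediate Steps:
$Q{\left(s \right)} = -16$ ($Q{\left(s \right)} = -4 - 12 = -16$)
$t{\left(V,m \right)} = 38$ ($t{\left(V,m \right)} = 2 \cdot 19 = 38$)
$\frac{t{\left(-484,Q{\left(12 \right)} \right)}}{87317} + \frac{62636}{201452} = \frac{38}{87317} + \frac{62636}{201452} = 38 \cdot \frac{1}{87317} + 62636 \cdot \frac{1}{201452} = \frac{38}{87317} + \frac{15659}{50363} = \frac{1369210697}{4397546071}$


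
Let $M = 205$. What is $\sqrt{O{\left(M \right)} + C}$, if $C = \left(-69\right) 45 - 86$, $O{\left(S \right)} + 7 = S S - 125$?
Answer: $\sqrt{38702} \approx 196.73$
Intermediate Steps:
$O{\left(S \right)} = -132 + S^{2}$ ($O{\left(S \right)} = -7 + \left(S S - 125\right) = -7 + \left(S^{2} - 125\right) = -7 + \left(-125 + S^{2}\right) = -132 + S^{2}$)
$C = -3191$ ($C = -3105 - 86 = -3191$)
$\sqrt{O{\left(M \right)} + C} = \sqrt{\left(-132 + 205^{2}\right) - 3191} = \sqrt{\left(-132 + 42025\right) - 3191} = \sqrt{41893 - 3191} = \sqrt{38702}$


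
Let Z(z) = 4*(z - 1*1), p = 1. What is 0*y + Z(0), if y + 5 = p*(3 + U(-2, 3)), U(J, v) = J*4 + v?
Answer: -4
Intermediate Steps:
U(J, v) = v + 4*J (U(J, v) = 4*J + v = v + 4*J)
y = -7 (y = -5 + 1*(3 + (3 + 4*(-2))) = -5 + 1*(3 + (3 - 8)) = -5 + 1*(3 - 5) = -5 + 1*(-2) = -5 - 2 = -7)
Z(z) = -4 + 4*z (Z(z) = 4*(z - 1) = 4*(-1 + z) = -4 + 4*z)
0*y + Z(0) = 0*(-7) + (-4 + 4*0) = 0 + (-4 + 0) = 0 - 4 = -4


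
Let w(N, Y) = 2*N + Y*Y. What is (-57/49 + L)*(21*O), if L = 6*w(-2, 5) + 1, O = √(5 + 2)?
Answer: 18498*√7/7 ≈ 6991.6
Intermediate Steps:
O = √7 ≈ 2.6458
w(N, Y) = Y² + 2*N (w(N, Y) = 2*N + Y² = Y² + 2*N)
L = 127 (L = 6*(5² + 2*(-2)) + 1 = 6*(25 - 4) + 1 = 6*21 + 1 = 126 + 1 = 127)
(-57/49 + L)*(21*O) = (-57/49 + 127)*(21*√7) = 6166*(21*√7)/49 = 18498*√7/7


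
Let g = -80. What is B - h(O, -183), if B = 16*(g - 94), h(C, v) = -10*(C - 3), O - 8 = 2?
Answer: -2714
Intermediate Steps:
O = 10 (O = 8 + 2 = 10)
h(C, v) = 30 - 10*C (h(C, v) = -10*(-3 + C) = 30 - 10*C)
B = -2784 (B = 16*(-80 - 94) = 16*(-174) = -2784)
B - h(O, -183) = -2784 - (30 - 10*10) = -2784 - (30 - 100) = -2784 - 1*(-70) = -2784 + 70 = -2714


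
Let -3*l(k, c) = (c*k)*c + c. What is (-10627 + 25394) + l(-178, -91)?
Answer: 1518410/3 ≈ 5.0614e+5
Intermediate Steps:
l(k, c) = -c/3 - k*c²/3 (l(k, c) = -((c*k)*c + c)/3 = -(k*c² + c)/3 = -(c + k*c²)/3 = -c/3 - k*c²/3)
(-10627 + 25394) + l(-178, -91) = (-10627 + 25394) - ⅓*(-91)*(1 - 91*(-178)) = 14767 - ⅓*(-91)*(1 + 16198) = 14767 - ⅓*(-91)*16199 = 14767 + 1474109/3 = 1518410/3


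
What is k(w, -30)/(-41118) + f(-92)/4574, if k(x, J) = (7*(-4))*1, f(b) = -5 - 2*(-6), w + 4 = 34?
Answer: 29707/13433838 ≈ 0.0022114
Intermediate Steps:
w = 30 (w = -4 + 34 = 30)
f(b) = 7 (f(b) = -5 + 12 = 7)
k(x, J) = -28 (k(x, J) = -28*1 = -28)
k(w, -30)/(-41118) + f(-92)/4574 = -28/(-41118) + 7/4574 = -28*(-1/41118) + 7*(1/4574) = 2/2937 + 7/4574 = 29707/13433838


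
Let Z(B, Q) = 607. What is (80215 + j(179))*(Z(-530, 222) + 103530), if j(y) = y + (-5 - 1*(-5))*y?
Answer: 8371989978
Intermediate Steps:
j(y) = y (j(y) = y + (-5 + 5)*y = y + 0*y = y + 0 = y)
(80215 + j(179))*(Z(-530, 222) + 103530) = (80215 + 179)*(607 + 103530) = 80394*104137 = 8371989978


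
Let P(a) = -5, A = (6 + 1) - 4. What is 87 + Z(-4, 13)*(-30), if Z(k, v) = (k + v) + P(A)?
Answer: -33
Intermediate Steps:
A = 3 (A = 7 - 4 = 3)
Z(k, v) = -5 + k + v (Z(k, v) = (k + v) - 5 = -5 + k + v)
87 + Z(-4, 13)*(-30) = 87 + (-5 - 4 + 13)*(-30) = 87 + 4*(-30) = 87 - 120 = -33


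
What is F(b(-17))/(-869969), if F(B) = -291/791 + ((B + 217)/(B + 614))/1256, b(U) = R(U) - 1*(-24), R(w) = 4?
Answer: 234454637/554887483282608 ≈ 4.2253e-7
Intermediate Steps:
b(U) = 28 (b(U) = 4 - 1*(-24) = 4 + 24 = 28)
F(B) = -291/791 + (217 + B)/(1256*(614 + B)) (F(B) = -291*1/791 + ((217 + B)/(614 + B))*(1/1256) = -291/791 + ((217 + B)/(614 + B))*(1/1256) = -291/791 + (217 + B)/(1256*(614 + B)))
F(b(-17))/(-869969) = ((-224242897 - 364705*28)/(993496*(614 + 28)))/(-869969) = ((1/993496)*(-224242897 - 10211740)/642)*(-1/869969) = ((1/993496)*(1/642)*(-234454637))*(-1/869969) = -234454637/637824432*(-1/869969) = 234454637/554887483282608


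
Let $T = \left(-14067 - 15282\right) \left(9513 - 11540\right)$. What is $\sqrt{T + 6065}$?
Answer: $2 \sqrt{14874122} \approx 7713.4$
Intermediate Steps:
$T = 59490423$ ($T = - 29349 \left(9513 - 11540\right) = \left(-29349\right) \left(-2027\right) = 59490423$)
$\sqrt{T + 6065} = \sqrt{59490423 + 6065} = \sqrt{59496488} = 2 \sqrt{14874122}$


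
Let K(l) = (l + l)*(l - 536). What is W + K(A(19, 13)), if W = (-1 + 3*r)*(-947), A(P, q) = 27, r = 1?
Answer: -29380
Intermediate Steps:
W = -1894 (W = (-1 + 3*1)*(-947) = (-1 + 3)*(-947) = 2*(-947) = -1894)
K(l) = 2*l*(-536 + l) (K(l) = (2*l)*(-536 + l) = 2*l*(-536 + l))
W + K(A(19, 13)) = -1894 + 2*27*(-536 + 27) = -1894 + 2*27*(-509) = -1894 - 27486 = -29380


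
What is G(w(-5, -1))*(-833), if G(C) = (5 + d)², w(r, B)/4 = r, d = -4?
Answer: -833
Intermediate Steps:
w(r, B) = 4*r
G(C) = 1 (G(C) = (5 - 4)² = 1² = 1)
G(w(-5, -1))*(-833) = 1*(-833) = -833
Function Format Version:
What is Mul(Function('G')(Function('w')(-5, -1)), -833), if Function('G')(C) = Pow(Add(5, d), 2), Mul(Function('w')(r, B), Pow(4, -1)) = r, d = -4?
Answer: -833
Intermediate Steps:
Function('w')(r, B) = Mul(4, r)
Function('G')(C) = 1 (Function('G')(C) = Pow(Add(5, -4), 2) = Pow(1, 2) = 1)
Mul(Function('G')(Function('w')(-5, -1)), -833) = Mul(1, -833) = -833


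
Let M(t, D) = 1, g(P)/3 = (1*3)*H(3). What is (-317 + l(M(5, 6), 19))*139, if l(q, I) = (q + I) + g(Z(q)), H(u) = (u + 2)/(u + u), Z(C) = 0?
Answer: -80481/2 ≈ -40241.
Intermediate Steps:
H(u) = (2 + u)/(2*u) (H(u) = (2 + u)/((2*u)) = (2 + u)*(1/(2*u)) = (2 + u)/(2*u))
g(P) = 15/2 (g(P) = 3*((1*3)*((½)*(2 + 3)/3)) = 3*(3*((½)*(⅓)*5)) = 3*(3*(⅚)) = 3*(5/2) = 15/2)
l(q, I) = 15/2 + I + q (l(q, I) = (q + I) + 15/2 = (I + q) + 15/2 = 15/2 + I + q)
(-317 + l(M(5, 6), 19))*139 = (-317 + (15/2 + 19 + 1))*139 = (-317 + 55/2)*139 = -579/2*139 = -80481/2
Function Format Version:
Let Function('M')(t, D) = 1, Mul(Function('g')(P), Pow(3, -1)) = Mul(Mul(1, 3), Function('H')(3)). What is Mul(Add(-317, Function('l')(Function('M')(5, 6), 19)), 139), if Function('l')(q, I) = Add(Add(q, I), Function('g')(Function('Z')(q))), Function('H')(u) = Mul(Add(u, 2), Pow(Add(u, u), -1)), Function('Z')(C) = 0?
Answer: Rational(-80481, 2) ≈ -40241.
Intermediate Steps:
Function('H')(u) = Mul(Rational(1, 2), Pow(u, -1), Add(2, u)) (Function('H')(u) = Mul(Add(2, u), Pow(Mul(2, u), -1)) = Mul(Add(2, u), Mul(Rational(1, 2), Pow(u, -1))) = Mul(Rational(1, 2), Pow(u, -1), Add(2, u)))
Function('g')(P) = Rational(15, 2) (Function('g')(P) = Mul(3, Mul(Mul(1, 3), Mul(Rational(1, 2), Pow(3, -1), Add(2, 3)))) = Mul(3, Mul(3, Mul(Rational(1, 2), Rational(1, 3), 5))) = Mul(3, Mul(3, Rational(5, 6))) = Mul(3, Rational(5, 2)) = Rational(15, 2))
Function('l')(q, I) = Add(Rational(15, 2), I, q) (Function('l')(q, I) = Add(Add(q, I), Rational(15, 2)) = Add(Add(I, q), Rational(15, 2)) = Add(Rational(15, 2), I, q))
Mul(Add(-317, Function('l')(Function('M')(5, 6), 19)), 139) = Mul(Add(-317, Add(Rational(15, 2), 19, 1)), 139) = Mul(Add(-317, Rational(55, 2)), 139) = Mul(Rational(-579, 2), 139) = Rational(-80481, 2)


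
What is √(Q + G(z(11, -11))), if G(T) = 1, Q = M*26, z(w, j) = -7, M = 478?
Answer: 3*√1381 ≈ 111.49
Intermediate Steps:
Q = 12428 (Q = 478*26 = 12428)
√(Q + G(z(11, -11))) = √(12428 + 1) = √12429 = 3*√1381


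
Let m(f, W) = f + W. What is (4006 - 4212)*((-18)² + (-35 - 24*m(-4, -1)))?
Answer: -84254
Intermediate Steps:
m(f, W) = W + f
(4006 - 4212)*((-18)² + (-35 - 24*m(-4, -1))) = (4006 - 4212)*((-18)² + (-35 - 24*(-1 - 4))) = -206*(324 + (-35 - 24*(-5))) = -206*(324 + (-35 + 120)) = -206*(324 + 85) = -206*409 = -84254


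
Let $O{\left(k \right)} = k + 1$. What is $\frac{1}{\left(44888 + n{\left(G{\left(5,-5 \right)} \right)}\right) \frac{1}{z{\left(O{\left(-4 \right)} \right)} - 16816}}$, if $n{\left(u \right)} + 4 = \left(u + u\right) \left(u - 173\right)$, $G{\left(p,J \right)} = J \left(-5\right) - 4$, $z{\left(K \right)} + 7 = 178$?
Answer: $- \frac{3329}{7700} \approx -0.43234$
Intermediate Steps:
$O{\left(k \right)} = 1 + k$
$z{\left(K \right)} = 171$ ($z{\left(K \right)} = -7 + 178 = 171$)
$G{\left(p,J \right)} = -4 - 5 J$ ($G{\left(p,J \right)} = - 5 J - 4 = -4 - 5 J$)
$n{\left(u \right)} = -4 + 2 u \left(-173 + u\right)$ ($n{\left(u \right)} = -4 + \left(u + u\right) \left(u - 173\right) = -4 + 2 u \left(-173 + u\right)$)
$\frac{1}{\left(44888 + n{\left(G{\left(5,-5 \right)} \right)}\right) \frac{1}{z{\left(O{\left(-4 \right)} \right)} - 16816}} = \frac{1}{\left(44888 - \left(4 - 2 \left(-4 - -25\right)^{2} + 346 \left(-4 - -25\right)\right)\right) \frac{1}{171 - 16816}} = \frac{1}{\left(44888 - \left(4 - 2 \left(-4 + 25\right)^{2} + 346 \left(-4 + 25\right)\right)\right) \frac{1}{-16645}} = \frac{1}{\left(44888 - \left(7270 - 882\right)\right) \left(- \frac{1}{16645}\right)} = \frac{1}{\left(44888 - 6388\right) \left(- \frac{1}{16645}\right)} = \frac{1}{38500 \left(- \frac{1}{16645}\right)} = \frac{1}{- \frac{7700}{3329}} = - \frac{3329}{7700}$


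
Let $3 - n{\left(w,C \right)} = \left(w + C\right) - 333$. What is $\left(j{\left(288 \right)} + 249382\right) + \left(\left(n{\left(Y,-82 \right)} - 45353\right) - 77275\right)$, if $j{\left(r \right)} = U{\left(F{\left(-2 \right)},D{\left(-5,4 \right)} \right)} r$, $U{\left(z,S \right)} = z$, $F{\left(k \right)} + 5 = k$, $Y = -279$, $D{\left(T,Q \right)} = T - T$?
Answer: $125435$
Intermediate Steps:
$D{\left(T,Q \right)} = 0$
$F{\left(k \right)} = -5 + k$
$n{\left(w,C \right)} = 336 - C - w$ ($n{\left(w,C \right)} = 3 - \left(\left(w + C\right) - 333\right) = 3 - \left(\left(C + w\right) - 333\right) = 3 - \left(-333 + C + w\right) = 336 - C - w$)
$j{\left(r \right)} = - 7 r$ ($j{\left(r \right)} = \left(-5 - 2\right) r = - 7 r$)
$\left(j{\left(288 \right)} + 249382\right) + \left(\left(n{\left(Y,-82 \right)} - 45353\right) - 77275\right) = \left(\left(-7\right) 288 + 249382\right) - 121931 = \left(-2016 + 249382\right) + \left(\left(\left(336 + 82 + 279\right) - 45353\right) - 77275\right) = 247366 + \left(\left(697 - 45353\right) - 77275\right) = 247366 - 121931 = 125435$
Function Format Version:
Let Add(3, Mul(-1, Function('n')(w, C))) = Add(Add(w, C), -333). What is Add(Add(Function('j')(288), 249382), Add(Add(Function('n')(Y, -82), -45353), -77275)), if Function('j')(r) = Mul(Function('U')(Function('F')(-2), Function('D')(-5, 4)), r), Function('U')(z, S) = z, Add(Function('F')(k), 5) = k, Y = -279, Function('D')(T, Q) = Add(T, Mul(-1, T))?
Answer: 125435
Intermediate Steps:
Function('D')(T, Q) = 0
Function('F')(k) = Add(-5, k)
Function('n')(w, C) = Add(336, Mul(-1, C), Mul(-1, w)) (Function('n')(w, C) = Add(3, Mul(-1, Add(Add(w, C), -333))) = Add(3, Mul(-1, Add(Add(C, w), -333))) = Add(3, Mul(-1, Add(-333, C, w))) = Add(3, Add(333, Mul(-1, C), Mul(-1, w))) = Add(336, Mul(-1, C), Mul(-1, w)))
Function('j')(r) = Mul(-7, r) (Function('j')(r) = Mul(Add(-5, -2), r) = Mul(-7, r))
Add(Add(Function('j')(288), 249382), Add(Add(Function('n')(Y, -82), -45353), -77275)) = Add(Add(Mul(-7, 288), 249382), Add(Add(Add(336, Mul(-1, -82), Mul(-1, -279)), -45353), -77275)) = Add(Add(-2016, 249382), Add(Add(Add(336, 82, 279), -45353), -77275)) = Add(247366, Add(Add(697, -45353), -77275)) = Add(247366, Add(-44656, -77275)) = Add(247366, -121931) = 125435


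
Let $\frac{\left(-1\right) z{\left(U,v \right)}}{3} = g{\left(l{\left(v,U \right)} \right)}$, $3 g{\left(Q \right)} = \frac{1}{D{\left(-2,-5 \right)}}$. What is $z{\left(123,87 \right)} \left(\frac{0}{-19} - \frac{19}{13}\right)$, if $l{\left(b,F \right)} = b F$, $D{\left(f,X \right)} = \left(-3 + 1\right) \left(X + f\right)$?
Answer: $\frac{19}{182} \approx 0.1044$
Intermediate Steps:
$D{\left(f,X \right)} = - 2 X - 2 f$ ($D{\left(f,X \right)} = - 2 \left(X + f\right) = - 2 X - 2 f$)
$l{\left(b,F \right)} = F b$
$g{\left(Q \right)} = \frac{1}{42}$ ($g{\left(Q \right)} = \frac{1}{3 \left(\left(-2\right) \left(-5\right) - -4\right)} = \frac{1}{3 \left(10 + 4\right)} = \frac{1}{3 \cdot 14} = \frac{1}{3} \cdot \frac{1}{14} = \frac{1}{42}$)
$z{\left(U,v \right)} = - \frac{1}{14}$ ($z{\left(U,v \right)} = \left(-3\right) \frac{1}{42} = - \frac{1}{14}$)
$z{\left(123,87 \right)} \left(\frac{0}{-19} - \frac{19}{13}\right) = - \frac{\frac{0}{-19} - \frac{19}{13}}{14} = - \frac{0 \left(- \frac{1}{19}\right) - \frac{19}{13}}{14} = - \frac{0 - \frac{19}{13}}{14} = \left(- \frac{1}{14}\right) \left(- \frac{19}{13}\right) = \frac{19}{182}$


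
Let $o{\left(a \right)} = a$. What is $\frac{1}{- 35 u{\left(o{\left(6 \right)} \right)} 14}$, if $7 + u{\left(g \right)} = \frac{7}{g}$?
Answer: $\frac{3}{8575} \approx 0.00034985$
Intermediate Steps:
$u{\left(g \right)} = -7 + \frac{7}{g}$
$\frac{1}{- 35 u{\left(o{\left(6 \right)} \right)} 14} = \frac{1}{- 35 \left(-7 + \frac{7}{6}\right) 14} = \frac{1}{\left(-35\right) \left(- \frac{35}{6}\right) 14} = \frac{1}{\frac{1225}{6} \cdot 14} = \frac{1}{\frac{8575}{3}} = \frac{3}{8575}$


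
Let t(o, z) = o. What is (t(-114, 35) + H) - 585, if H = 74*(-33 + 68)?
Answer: 1891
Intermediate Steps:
H = 2590 (H = 74*35 = 2590)
(t(-114, 35) + H) - 585 = (-114 + 2590) - 585 = 2476 - 585 = 1891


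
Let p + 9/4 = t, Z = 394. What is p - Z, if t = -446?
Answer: -3369/4 ≈ -842.25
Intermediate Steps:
p = -1793/4 (p = -9/4 - 446 = -1793/4 ≈ -448.25)
p - Z = -1793/4 - 1*394 = -1793/4 - 394 = -3369/4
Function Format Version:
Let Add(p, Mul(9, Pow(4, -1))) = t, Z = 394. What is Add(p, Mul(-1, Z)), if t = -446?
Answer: Rational(-3369, 4) ≈ -842.25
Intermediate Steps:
p = Rational(-1793, 4) (p = Add(Rational(-9, 4), -446) = Rational(-1793, 4) ≈ -448.25)
Add(p, Mul(-1, Z)) = Add(Rational(-1793, 4), Mul(-1, 394)) = Add(Rational(-1793, 4), -394) = Rational(-3369, 4)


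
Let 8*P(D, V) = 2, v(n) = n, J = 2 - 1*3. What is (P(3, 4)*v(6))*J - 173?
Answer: -349/2 ≈ -174.50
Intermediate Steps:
J = -1 (J = 2 - 3 = -1)
P(D, V) = ¼ (P(D, V) = (⅛)*2 = ¼)
(P(3, 4)*v(6))*J - 173 = ((¼)*6)*(-1) - 173 = (3/2)*(-1) - 173 = -3/2 - 173 = -349/2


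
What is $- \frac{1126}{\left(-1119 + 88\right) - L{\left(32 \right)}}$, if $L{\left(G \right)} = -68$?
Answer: $\frac{1126}{963} \approx 1.1693$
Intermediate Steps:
$- \frac{1126}{\left(-1119 + 88\right) - L{\left(32 \right)}} = - \frac{1126}{\left(-1119 + 88\right) - -68} = - \frac{1126}{-1031 + 68} = - \frac{1126}{-963} = \left(-1126\right) \left(- \frac{1}{963}\right) = \frac{1126}{963}$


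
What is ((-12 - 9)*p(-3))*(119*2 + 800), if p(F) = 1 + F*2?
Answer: 108990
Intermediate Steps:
p(F) = 1 + 2*F
((-12 - 9)*p(-3))*(119*2 + 800) = ((-12 - 9)*(1 + 2*(-3)))*(119*2 + 800) = (-21*(1 - 6))*(238 + 800) = -21*(-5)*1038 = 105*1038 = 108990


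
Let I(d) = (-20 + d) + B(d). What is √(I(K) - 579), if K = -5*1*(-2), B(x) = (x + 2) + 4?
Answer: I*√573 ≈ 23.937*I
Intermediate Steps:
B(x) = 6 + x (B(x) = (2 + x) + 4 = 6 + x)
K = 10 (K = -5*(-2) = 10)
I(d) = -14 + 2*d (I(d) = (-20 + d) + (6 + d) = -14 + 2*d)
√(I(K) - 579) = √((-14 + 2*10) - 579) = √((-14 + 20) - 579) = √(6 - 579) = √(-573) = I*√573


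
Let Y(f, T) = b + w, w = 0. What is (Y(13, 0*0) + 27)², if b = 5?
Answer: 1024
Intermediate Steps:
Y(f, T) = 5 (Y(f, T) = 5 + 0 = 5)
(Y(13, 0*0) + 27)² = (5 + 27)² = 32² = 1024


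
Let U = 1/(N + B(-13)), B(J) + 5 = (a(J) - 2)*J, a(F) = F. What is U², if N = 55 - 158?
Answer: 1/7569 ≈ 0.00013212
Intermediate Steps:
N = -103
B(J) = -5 + J*(-2 + J) (B(J) = -5 + (J - 2)*J = -5 + (-2 + J)*J = -5 + J*(-2 + J))
U = 1/87 (U = 1/(-103 + (-5 + (-13)² - 2*(-13))) = 1/(-103 + (-5 + 169 + 26)) = 1/(-103 + 190) = 1/87 ≈ 0.011494)
U² = (1/87)² = 1/7569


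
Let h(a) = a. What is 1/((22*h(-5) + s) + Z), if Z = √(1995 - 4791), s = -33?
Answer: -143/23245 - 2*I*√699/23245 ≈ -0.0061519 - 0.0022748*I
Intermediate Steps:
Z = 2*I*√699 (Z = √(-2796) = 2*I*√699 ≈ 52.877*I)
1/((22*h(-5) + s) + Z) = 1/((22*(-5) - 33) + 2*I*√699) = 1/((-110 - 33) + 2*I*√699) = 1/(-143 + 2*I*√699)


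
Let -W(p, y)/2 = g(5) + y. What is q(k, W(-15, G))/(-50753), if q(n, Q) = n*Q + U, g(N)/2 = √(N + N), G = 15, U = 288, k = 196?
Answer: 5592/50753 + 784*√10/50753 ≈ 0.15903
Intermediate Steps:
g(N) = 2*√2*√N (g(N) = 2*√(N + N) = 2*√(2*N) = 2*(√2*√N) = 2*√2*√N)
W(p, y) = -4*√10 - 2*y (W(p, y) = -2*(2*√2*√5 + y) = -2*(2*√10 + y) = -2*(y + 2*√10) = -4*√10 - 2*y)
q(n, Q) = 288 + Q*n (q(n, Q) = n*Q + 288 = Q*n + 288 = 288 + Q*n)
q(k, W(-15, G))/(-50753) = (288 + (-4*√10 - 2*15)*196)/(-50753) = (288 + (-4*√10 - 30)*196)*(-1/50753) = (288 + (-30 - 4*√10)*196)*(-1/50753) = (288 + (-5880 - 784*√10))*(-1/50753) = (-5592 - 784*√10)*(-1/50753) = 5592/50753 + 784*√10/50753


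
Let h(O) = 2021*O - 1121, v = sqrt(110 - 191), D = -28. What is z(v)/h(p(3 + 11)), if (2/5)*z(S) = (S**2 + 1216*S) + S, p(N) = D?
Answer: 405/115418 - 54765*I/115418 ≈ 0.003509 - 0.47449*I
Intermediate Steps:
v = 9*I (v = sqrt(-81) = 9*I ≈ 9.0*I)
p(N) = -28
h(O) = -1121 + 2021*O
z(S) = 5*S**2/2 + 6085*S/2 (z(S) = 5*((S**2 + 1216*S) + S)/2 = 5*(S**2 + 1217*S)/2 = 5*S**2/2 + 6085*S/2)
z(v)/h(p(3 + 11)) = (5*(9*I)*(1217 + 9*I)/2)/(-1121 + 2021*(-28)) = (45*I*(1217 + 9*I)/2)/(-1121 - 56588) = (45*I*(1217 + 9*I)/2)/(-57709) = (45*I*(1217 + 9*I)/2)*(-1/57709) = -45*I*(1217 + 9*I)/115418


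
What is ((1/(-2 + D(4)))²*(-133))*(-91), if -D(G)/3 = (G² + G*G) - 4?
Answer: 12103/7396 ≈ 1.6364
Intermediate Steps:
D(G) = 12 - 6*G² (D(G) = -3*((G² + G*G) - 4) = -3*((G² + G²) - 4) = -3*(2*G² - 4) = -3*(-4 + 2*G²) = 12 - 6*G²)
((1/(-2 + D(4)))²*(-133))*(-91) = ((1/(-2 + (12 - 6*4²)))²*(-133))*(-91) = ((1/(-2 + (12 - 6*16)))²*(-133))*(-91) = ((1/(-2 + (12 - 96)))²*(-133))*(-91) = ((1/(-2 - 84))²*(-133))*(-91) = ((1/(-86))²*(-133))*(-91) = ((-1/86)²*(-133))*(-91) = ((1/7396)*(-133))*(-91) = -133/7396*(-91) = 12103/7396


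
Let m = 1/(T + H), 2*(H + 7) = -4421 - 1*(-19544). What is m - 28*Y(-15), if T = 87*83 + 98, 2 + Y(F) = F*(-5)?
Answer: -60802866/29747 ≈ -2044.0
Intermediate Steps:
Y(F) = -2 - 5*F (Y(F) = -2 + F*(-5) = -2 - 5*F)
H = 15109/2 (H = -7 + (-4421 - 1*(-19544))/2 = -7 + (-4421 + 19544)/2 = -7 + (1/2)*15123 = -7 + 15123/2 = 15109/2 ≈ 7554.5)
T = 7319 (T = 7221 + 98 = 7319)
m = 2/29747 (m = 1/(7319 + 15109/2) = 1/(29747/2) = 2/29747 ≈ 6.7234e-5)
m - 28*Y(-15) = 2/29747 - 28*(-2 - 5*(-15)) = 2/29747 - 28*(-2 + 75) = 2/29747 - 28*73 = 2/29747 - 1*2044 = 2/29747 - 2044 = -60802866/29747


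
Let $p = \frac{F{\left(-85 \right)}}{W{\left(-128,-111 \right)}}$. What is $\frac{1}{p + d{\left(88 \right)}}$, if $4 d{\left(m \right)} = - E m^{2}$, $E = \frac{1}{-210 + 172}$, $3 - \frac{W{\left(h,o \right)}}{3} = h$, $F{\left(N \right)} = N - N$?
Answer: $\frac{19}{968} \approx 0.019628$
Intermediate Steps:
$F{\left(N \right)} = 0$
$W{\left(h,o \right)} = 9 - 3 h$
$E = - \frac{1}{38}$ ($E = \frac{1}{-38} = - \frac{1}{38} \approx -0.026316$)
$p = 0$ ($p = \frac{0}{9 - -384} = \frac{0}{9 + 384} = \frac{0}{393} = 0 \cdot \frac{1}{393} = 0$)
$d{\left(m \right)} = \frac{m^{2}}{152}$ ($d{\left(m \right)} = \frac{\left(-1\right) \left(- \frac{m^{2}}{38}\right)}{4} = \frac{\frac{1}{38} m^{2}}{4} = \frac{m^{2}}{152}$)
$\frac{1}{p + d{\left(88 \right)}} = \frac{1}{0 + \frac{88^{2}}{152}} = \frac{1}{0 + \frac{1}{152} \cdot 7744} = \frac{1}{0 + \frac{968}{19}} = \frac{1}{\frac{968}{19}} = \frac{19}{968}$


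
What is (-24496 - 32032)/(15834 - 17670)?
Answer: 14132/459 ≈ 30.789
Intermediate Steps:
(-24496 - 32032)/(15834 - 17670) = -56528/(-1836) = -56528*(-1/1836) = 14132/459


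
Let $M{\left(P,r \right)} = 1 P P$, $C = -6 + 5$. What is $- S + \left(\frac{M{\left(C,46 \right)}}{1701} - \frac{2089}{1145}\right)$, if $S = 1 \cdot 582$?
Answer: $- \frac{1137081634}{1947645} \approx -583.82$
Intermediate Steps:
$C = -1$
$M{\left(P,r \right)} = P^{2}$ ($M{\left(P,r \right)} = P P = P^{2}$)
$S = 582$
$- S + \left(\frac{M{\left(C,46 \right)}}{1701} - \frac{2089}{1145}\right) = \left(-1\right) 582 - \left(\frac{2089}{1145} - \frac{\left(-1\right)^{2}}{1701}\right) = -582 + \left(1 \cdot \frac{1}{1701} - \frac{2089}{1145}\right) = -582 + \left(\frac{1}{1701} - \frac{2089}{1145}\right) = -582 - \frac{3552244}{1947645} = - \frac{1137081634}{1947645}$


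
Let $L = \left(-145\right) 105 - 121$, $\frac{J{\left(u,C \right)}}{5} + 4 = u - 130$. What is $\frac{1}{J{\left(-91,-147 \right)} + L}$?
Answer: $- \frac{1}{16471} \approx -6.0713 \cdot 10^{-5}$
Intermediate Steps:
$J{\left(u,C \right)} = -670 + 5 u$ ($J{\left(u,C \right)} = -20 + 5 \left(u - 130\right) = -20 + 5 \left(-130 + u\right) = -20 + \left(-650 + 5 u\right) = -670 + 5 u$)
$L = -15346$ ($L = -15225 - 121 = -15346$)
$\frac{1}{J{\left(-91,-147 \right)} + L} = \frac{1}{\left(-670 + 5 \left(-91\right)\right) - 15346} = \frac{1}{\left(-670 - 455\right) - 15346} = \frac{1}{-1125 - 15346} = \frac{1}{-16471} = - \frac{1}{16471}$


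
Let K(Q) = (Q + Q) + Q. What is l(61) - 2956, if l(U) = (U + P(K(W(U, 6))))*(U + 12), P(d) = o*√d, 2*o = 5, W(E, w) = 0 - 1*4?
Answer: 1497 + 365*I*√3 ≈ 1497.0 + 632.2*I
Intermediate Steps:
W(E, w) = -4 (W(E, w) = 0 - 4 = -4)
o = 5/2 (o = (½)*5 = 5/2 ≈ 2.5000)
K(Q) = 3*Q (K(Q) = 2*Q + Q = 3*Q)
P(d) = 5*√d/2
l(U) = (12 + U)*(U + 5*I*√3) (l(U) = (U + 5*√(3*(-4))/2)*(U + 12) = (U + 5*√(-12)/2)*(12 + U) = (U + 5*(2*I*√3)/2)*(12 + U) = (U + 5*I*√3)*(12 + U) = (12 + U)*(U + 5*I*√3))
l(61) - 2956 = (61² + 12*61 + 60*I*√3 + 5*I*61*√3) - 2956 = (3721 + 732 + 60*I*√3 + 305*I*√3) - 2956 = (4453 + 365*I*√3) - 2956 = 1497 + 365*I*√3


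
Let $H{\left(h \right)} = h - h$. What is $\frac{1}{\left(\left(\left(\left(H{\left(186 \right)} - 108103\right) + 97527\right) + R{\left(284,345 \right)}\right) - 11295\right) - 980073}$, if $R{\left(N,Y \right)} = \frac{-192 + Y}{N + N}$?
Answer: $- \frac{568}{569104039} \approx -9.9806 \cdot 10^{-7}$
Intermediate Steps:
$H{\left(h \right)} = 0$
$R{\left(N,Y \right)} = \frac{-192 + Y}{2 N}$
$\frac{1}{\left(\left(\left(\left(H{\left(186 \right)} - 108103\right) + 97527\right) + R{\left(284,345 \right)}\right) - 11295\right) - 980073} = \frac{1}{\left(\left(\left(\left(0 - 108103\right) + 97527\right) + \frac{-192 + 345}{2 \cdot 284}\right) - 11295\right) - 980073} = \frac{1}{\left(\left(\left(-108103 + 97527\right) + \frac{1}{2} \cdot \frac{1}{284} \cdot 153\right) - 11295\right) - 980073} = \frac{1}{\left(\left(-10576 + \frac{153}{568}\right) - 11295\right) - 980073} = \frac{1}{\left(- \frac{6007015}{568} - 11295\right) - 980073} = \frac{1}{- \frac{12422575}{568} - 980073} = \frac{1}{- \frac{569104039}{568}} = - \frac{568}{569104039}$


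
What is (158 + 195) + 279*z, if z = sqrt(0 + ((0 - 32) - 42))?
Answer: 353 + 279*I*sqrt(74) ≈ 353.0 + 2400.0*I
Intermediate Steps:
z = I*sqrt(74) (z = sqrt(0 + (-32 - 42)) = sqrt(0 - 74) = sqrt(-74) = I*sqrt(74) ≈ 8.6023*I)
(158 + 195) + 279*z = (158 + 195) + 279*(I*sqrt(74)) = 353 + 279*I*sqrt(74)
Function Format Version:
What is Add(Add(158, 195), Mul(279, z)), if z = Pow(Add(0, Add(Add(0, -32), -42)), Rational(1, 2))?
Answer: Add(353, Mul(279, I, Pow(74, Rational(1, 2)))) ≈ Add(353.00, Mul(2400.0, I))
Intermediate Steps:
z = Mul(I, Pow(74, Rational(1, 2))) (z = Pow(Add(0, Add(-32, -42)), Rational(1, 2)) = Pow(Add(0, -74), Rational(1, 2)) = Pow(-74, Rational(1, 2)) = Mul(I, Pow(74, Rational(1, 2))) ≈ Mul(8.6023, I))
Add(Add(158, 195), Mul(279, z)) = Add(Add(158, 195), Mul(279, Mul(I, Pow(74, Rational(1, 2))))) = Add(353, Mul(279, I, Pow(74, Rational(1, 2))))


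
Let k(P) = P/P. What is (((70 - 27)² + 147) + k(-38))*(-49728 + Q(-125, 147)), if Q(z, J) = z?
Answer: -99556441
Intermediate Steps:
k(P) = 1
(((70 - 27)² + 147) + k(-38))*(-49728 + Q(-125, 147)) = (((70 - 27)² + 147) + 1)*(-49728 - 125) = ((43² + 147) + 1)*(-49853) = ((1849 + 147) + 1)*(-49853) = (1996 + 1)*(-49853) = 1997*(-49853) = -99556441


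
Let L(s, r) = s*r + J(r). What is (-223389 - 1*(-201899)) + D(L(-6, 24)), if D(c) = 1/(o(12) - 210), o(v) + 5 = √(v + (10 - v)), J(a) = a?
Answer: -198632113/9243 - √10/46215 ≈ -21490.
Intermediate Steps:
o(v) = -5 + √10 (o(v) = -5 + √(v + (10 - v)) = -5 + √10)
L(s, r) = r + r*s (L(s, r) = s*r + r = r*s + r = r + r*s)
D(c) = 1/(-215 + √10) (D(c) = 1/((-5 + √10) - 210) = 1/(-215 + √10))
(-223389 - 1*(-201899)) + D(L(-6, 24)) = (-223389 - 1*(-201899)) + (-43/9243 - √10/46215) = (-223389 + 201899) + (-43/9243 - √10/46215) = -21490 + (-43/9243 - √10/46215) = -198632113/9243 - √10/46215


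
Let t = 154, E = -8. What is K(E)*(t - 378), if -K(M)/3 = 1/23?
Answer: 672/23 ≈ 29.217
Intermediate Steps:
K(M) = -3/23
K(E)*(t - 378) = -3*(154 - 378)/23 = -3/23*(-224) = 672/23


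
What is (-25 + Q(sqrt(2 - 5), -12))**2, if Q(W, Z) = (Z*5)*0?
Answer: 625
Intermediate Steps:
Q(W, Z) = 0 (Q(W, Z) = (5*Z)*0 = 0)
(-25 + Q(sqrt(2 - 5), -12))**2 = (-25 + 0)**2 = (-25)**2 = 625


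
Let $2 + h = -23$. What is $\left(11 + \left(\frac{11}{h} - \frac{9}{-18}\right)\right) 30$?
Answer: $\frac{1659}{5} \approx 331.8$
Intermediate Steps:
$h = -25$ ($h = -2 - 23 = -25$)
$\left(11 + \left(\frac{11}{h} - \frac{9}{-18}\right)\right) 30 = \left(11 + \left(\frac{11}{-25} - \frac{9}{-18}\right)\right) 30 = \left(11 + \left(11 \left(- \frac{1}{25}\right) - - \frac{1}{2}\right)\right) 30 = \left(11 + \left(- \frac{11}{25} + \frac{1}{2}\right)\right) 30 = \left(11 + \frac{3}{50}\right) 30 = \frac{553}{50} \cdot 30 = \frac{1659}{5}$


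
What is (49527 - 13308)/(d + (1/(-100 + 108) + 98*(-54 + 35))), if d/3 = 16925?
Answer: 96584/130435 ≈ 0.74048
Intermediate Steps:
d = 50775 (d = 3*16925 = 50775)
(49527 - 13308)/(d + (1/(-100 + 108) + 98*(-54 + 35))) = (49527 - 13308)/(50775 + (1/(-100 + 108) + 98*(-54 + 35))) = 36219/(50775 + (1/8 + 98*(-19))) = 36219/(50775 + (⅛ - 1862)) = 36219/(50775 - 14895/8) = 36219/(391305/8) = 36219*(8/391305) = 96584/130435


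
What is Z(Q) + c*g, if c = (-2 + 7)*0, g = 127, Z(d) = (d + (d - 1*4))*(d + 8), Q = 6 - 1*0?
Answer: 112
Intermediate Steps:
Q = 6 (Q = 6 + 0 = 6)
Z(d) = (-4 + 2*d)*(8 + d) (Z(d) = (d + (d - 4))*(8 + d) = (d + (-4 + d))*(8 + d) = (-4 + 2*d)*(8 + d))
c = 0 (c = 5*0 = 0)
Z(Q) + c*g = (-32 + 2*6² + 12*6) + 0*127 = (-32 + 2*36 + 72) + 0 = (-32 + 72 + 72) + 0 = 112 + 0 = 112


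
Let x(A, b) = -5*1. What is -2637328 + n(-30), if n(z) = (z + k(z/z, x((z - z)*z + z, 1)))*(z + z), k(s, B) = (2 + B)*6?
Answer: -2634448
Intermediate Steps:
x(A, b) = -5
k(s, B) = 12 + 6*B
n(z) = 2*z*(-18 + z) (n(z) = (z + (12 + 6*(-5)))*(z + z) = (z + (12 - 30))*(2*z) = (z - 18)*(2*z) = (-18 + z)*(2*z) = 2*z*(-18 + z))
-2637328 + n(-30) = -2637328 + 2*(-30)*(-18 - 30) = -2637328 + 2*(-30)*(-48) = -2637328 + 2880 = -2634448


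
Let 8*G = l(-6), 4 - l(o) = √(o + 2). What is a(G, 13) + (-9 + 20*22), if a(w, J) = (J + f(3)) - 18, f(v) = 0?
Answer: 426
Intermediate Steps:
l(o) = 4 - √(2 + o) (l(o) = 4 - √(o + 2) = 4 - √(2 + o))
G = ½ - I/4 (G = (4 - √(2 - 6))/8 = (4 - √(-4))/8 = (4 - 2*I)/8 = ½ - I/4 ≈ 0.5 - 0.25*I)
a(w, J) = -18 + J (a(w, J) = (J + 0) - 18 = J - 18 = -18 + J)
a(G, 13) + (-9 + 20*22) = (-18 + 13) + (-9 + 20*22) = -5 + (-9 + 440) = -5 + 431 = 426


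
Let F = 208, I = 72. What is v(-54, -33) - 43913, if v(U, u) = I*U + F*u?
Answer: -54665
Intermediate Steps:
v(U, u) = 72*U + 208*u
v(-54, -33) - 43913 = (72*(-54) + 208*(-33)) - 43913 = (-3888 - 6864) - 43913 = -10752 - 43913 = -54665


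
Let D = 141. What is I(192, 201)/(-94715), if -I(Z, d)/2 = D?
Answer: 282/94715 ≈ 0.0029774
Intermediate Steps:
I(Z, d) = -282 (I(Z, d) = -2*141 = -282)
I(192, 201)/(-94715) = -282/(-94715) = -282*(-1/94715) = 282/94715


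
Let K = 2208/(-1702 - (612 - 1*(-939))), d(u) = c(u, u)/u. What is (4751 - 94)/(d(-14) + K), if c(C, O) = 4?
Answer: -106044547/21962 ≈ -4828.5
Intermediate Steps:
d(u) = 4/u
K = -2208/3253 (K = 2208/(-1702 - (612 + 939)) = 2208/(-1702 - 1*1551) = 2208/(-1702 - 1551) = 2208/(-3253) = 2208*(-1/3253) = -2208/3253 ≈ -0.67876)
(4751 - 94)/(d(-14) + K) = (4751 - 94)/(4/(-14) - 2208/3253) = 4657/(4*(-1/14) - 2208/3253) = 4657/(-2/7 - 2208/3253) = 4657/(-21962/22771) = 4657*(-22771/21962) = -106044547/21962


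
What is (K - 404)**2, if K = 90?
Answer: 98596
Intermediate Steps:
(K - 404)**2 = (90 - 404)**2 = (-314)**2 = 98596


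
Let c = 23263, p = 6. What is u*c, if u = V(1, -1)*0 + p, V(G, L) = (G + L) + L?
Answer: 139578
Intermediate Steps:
V(G, L) = G + 2*L
u = 6 (u = (1 + 2*(-1))*0 + 6 = (1 - 2)*0 + 6 = -1*0 + 6 = 0 + 6 = 6)
u*c = 6*23263 = 139578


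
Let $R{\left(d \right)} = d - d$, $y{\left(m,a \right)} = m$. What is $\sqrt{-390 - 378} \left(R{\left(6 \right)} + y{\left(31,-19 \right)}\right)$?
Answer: $496 i \sqrt{3} \approx 859.1 i$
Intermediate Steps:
$R{\left(d \right)} = 0$
$\sqrt{-390 - 378} \left(R{\left(6 \right)} + y{\left(31,-19 \right)}\right) = \sqrt{-390 - 378} \left(0 + 31\right) = \sqrt{-768} \cdot 31 = 16 i \sqrt{3} \cdot 31 = 496 i \sqrt{3}$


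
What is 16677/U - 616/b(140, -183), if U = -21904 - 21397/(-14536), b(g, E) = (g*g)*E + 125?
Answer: -289758138430016/380636060122075 ≈ -0.76125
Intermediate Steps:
b(g, E) = 125 + E*g² (b(g, E) = g²*E + 125 = E*g² + 125 = 125 + E*g²)
U = -318375147/14536 (U = -21904 - 21397*(-1)/14536 = -21904 - 1*(-21397/14536) = -21904 + 21397/14536 = -318375147/14536 ≈ -21903.)
16677/U - 616/b(140, -183) = 16677/(-318375147/14536) - 616/(125 - 183*140²) = 16677*(-14536/318375147) - 616/(125 - 183*19600) = -80805624/106125049 - 616/(125 - 3586800) = -80805624/106125049 - 616/(-3586675) = -80805624/106125049 - 616*(-1/3586675) = -80805624/106125049 + 616/3586675 = -289758138430016/380636060122075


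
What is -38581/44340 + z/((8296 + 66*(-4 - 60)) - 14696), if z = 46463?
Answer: -617513491/117767040 ≈ -5.2435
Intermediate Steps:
-38581/44340 + z/((8296 + 66*(-4 - 60)) - 14696) = -38581/44340 + 46463/((8296 + 66*(-4 - 60)) - 14696) = -38581*1/44340 + 46463/((8296 + 66*(-64)) - 14696) = -38581/44340 + 46463/((8296 - 4224) - 14696) = -38581/44340 + 46463/(4072 - 14696) = -38581/44340 + 46463/(-10624) = -38581/44340 + 46463*(-1/10624) = -38581/44340 - 46463/10624 = -617513491/117767040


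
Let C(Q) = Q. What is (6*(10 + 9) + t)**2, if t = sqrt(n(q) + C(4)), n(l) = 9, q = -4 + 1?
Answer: (114 + sqrt(13))**2 ≈ 13831.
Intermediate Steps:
q = -3
t = sqrt(13) (t = sqrt(9 + 4) = sqrt(13) ≈ 3.6056)
(6*(10 + 9) + t)**2 = (6*(10 + 9) + sqrt(13))**2 = (6*19 + sqrt(13))**2 = (114 + sqrt(13))**2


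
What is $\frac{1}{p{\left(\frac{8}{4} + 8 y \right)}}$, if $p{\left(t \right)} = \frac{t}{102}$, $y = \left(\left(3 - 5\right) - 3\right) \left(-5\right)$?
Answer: $\frac{51}{101} \approx 0.50495$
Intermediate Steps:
$y = 25$ ($y = \left(-2 - 3\right) \left(-5\right) = \left(-5\right) \left(-5\right) = 25$)
$p{\left(t \right)} = \frac{t}{102}$ ($p{\left(t \right)} = t \frac{1}{102} = \frac{t}{102}$)
$\frac{1}{p{\left(\frac{8}{4} + 8 y \right)}} = \frac{1}{\frac{1}{102} \left(\frac{8}{4} + 8 \cdot 25\right)} = \frac{1}{\frac{1}{102} \left(8 \cdot \frac{1}{4} + 200\right)} = \frac{1}{\frac{1}{102} \left(2 + 200\right)} = \frac{1}{\frac{1}{102} \cdot 202} = \frac{1}{\frac{101}{51}} = \frac{51}{101}$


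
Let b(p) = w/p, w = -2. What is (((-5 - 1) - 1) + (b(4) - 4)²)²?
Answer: 2809/16 ≈ 175.56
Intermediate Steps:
b(p) = -2/p
(((-5 - 1) - 1) + (b(4) - 4)²)² = (((-5 - 1) - 1) + (-2/4 - 4)²)² = ((-6 - 1) + (-2*¼ - 4)²)² = (-7 + (-½ - 4)²)² = (-7 + (-9/2)²)² = (-7 + 81/4)² = (53/4)² = 2809/16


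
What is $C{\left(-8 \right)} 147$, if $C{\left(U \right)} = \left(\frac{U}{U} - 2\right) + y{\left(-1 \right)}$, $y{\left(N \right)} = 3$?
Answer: $294$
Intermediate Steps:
$C{\left(U \right)} = 2$ ($C{\left(U \right)} = \left(\frac{U}{U} - 2\right) + 3 = \left(1 - 2\right) + 3 = -1 + 3 = 2$)
$C{\left(-8 \right)} 147 = 2 \cdot 147 = 294$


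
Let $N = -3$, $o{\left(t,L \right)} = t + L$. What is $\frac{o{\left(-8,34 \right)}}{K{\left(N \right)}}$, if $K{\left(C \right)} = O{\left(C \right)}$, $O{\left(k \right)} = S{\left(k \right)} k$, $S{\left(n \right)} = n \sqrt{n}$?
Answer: $- \frac{26 i \sqrt{3}}{27} \approx - 1.6679 i$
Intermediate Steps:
$o{\left(t,L \right)} = L + t$
$S{\left(n \right)} = n^{\frac{3}{2}}$
$O{\left(k \right)} = k^{\frac{5}{2}}$ ($O{\left(k \right)} = k^{\frac{3}{2}} k = k^{\frac{5}{2}}$)
$K{\left(C \right)} = C^{\frac{5}{2}}$
$\frac{o{\left(-8,34 \right)}}{K{\left(N \right)}} = \frac{34 - 8}{\left(-3\right)^{\frac{5}{2}}} = \frac{26}{9 i \sqrt{3}} = 26 \left(- \frac{i \sqrt{3}}{27}\right) = - \frac{26 i \sqrt{3}}{27}$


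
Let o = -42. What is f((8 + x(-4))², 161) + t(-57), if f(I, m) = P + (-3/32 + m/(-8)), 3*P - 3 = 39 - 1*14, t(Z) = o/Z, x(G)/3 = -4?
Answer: -18511/1824 ≈ -10.149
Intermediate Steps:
x(G) = -12 (x(G) = 3*(-4) = -12)
t(Z) = -42/Z
P = 28/3 (P = 1 + (39 - 1*14)/3 = 1 + (39 - 14)/3 = 1 + (⅓)*25 = 1 + 25/3 = 28/3 ≈ 9.3333)
f(I, m) = 887/96 - m/8 (f(I, m) = 28/3 + (-3/32 + m/(-8)) = 28/3 + (-3*1/32 + m*(-⅛)) = 28/3 + (-3/32 - m/8) = 887/96 - m/8)
f((8 + x(-4))², 161) + t(-57) = (887/96 - ⅛*161) - 42/(-57) = (887/96 - 161/8) - 42*(-1/57) = -1045/96 + 14/19 = -18511/1824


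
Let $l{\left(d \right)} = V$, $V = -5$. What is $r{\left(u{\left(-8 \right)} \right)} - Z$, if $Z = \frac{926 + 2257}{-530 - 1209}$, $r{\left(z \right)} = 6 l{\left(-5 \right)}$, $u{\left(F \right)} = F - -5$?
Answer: $- \frac{48987}{1739} \approx -28.17$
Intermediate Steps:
$u{\left(F \right)} = 5 + F$ ($u{\left(F \right)} = F + 5 = 5 + F$)
$l{\left(d \right)} = -5$
$r{\left(z \right)} = -30$ ($r{\left(z \right)} = 6 \left(-5\right) = -30$)
$Z = - \frac{3183}{1739}$ ($Z = \frac{3183}{-1739} = 3183 \left(- \frac{1}{1739}\right) = - \frac{3183}{1739} \approx -1.8304$)
$r{\left(u{\left(-8 \right)} \right)} - Z = -30 - - \frac{3183}{1739} = -30 + \frac{3183}{1739} = - \frac{48987}{1739}$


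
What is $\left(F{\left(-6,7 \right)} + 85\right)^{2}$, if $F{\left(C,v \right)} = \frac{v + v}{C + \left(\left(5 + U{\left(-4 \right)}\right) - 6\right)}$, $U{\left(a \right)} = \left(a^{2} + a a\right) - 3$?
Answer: $\frac{887364}{121} \approx 7333.6$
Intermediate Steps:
$U{\left(a \right)} = -3 + 2 a^{2}$ ($U{\left(a \right)} = \left(a^{2} + a^{2}\right) - 3 = 2 a^{2} - 3 = -3 + 2 a^{2}$)
$F{\left(C,v \right)} = \frac{2 v}{28 + C}$ ($F{\left(C,v \right)} = \frac{v + v}{C + \left(\left(5 - \left(3 - 2 \left(-4\right)^{2}\right)\right) - 6\right)} = \frac{2 v}{C + \left(\left(5 + \left(-3 + 2 \cdot 16\right)\right) - 6\right)} = \frac{2 v}{C + \left(\left(5 + \left(-3 + 32\right)\right) - 6\right)} = \frac{2 v}{C + \left(\left(5 + 29\right) - 6\right)} = \frac{2 v}{C + \left(34 - 6\right)} = \frac{2 v}{C + 28} = \frac{2 v}{28 + C}$)
$\left(F{\left(-6,7 \right)} + 85\right)^{2} = \left(2 \cdot 7 \frac{1}{28 - 6} + 85\right)^{2} = \left(2 \cdot 7 \cdot \frac{1}{22} + 85\right)^{2} = \left(\frac{7}{11} + 85\right)^{2} = \left(\frac{942}{11}\right)^{2} = \frac{887364}{121}$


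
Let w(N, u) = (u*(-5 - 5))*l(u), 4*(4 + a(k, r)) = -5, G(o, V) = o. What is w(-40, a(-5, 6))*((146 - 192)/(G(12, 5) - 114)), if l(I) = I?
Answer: -16905/136 ≈ -124.30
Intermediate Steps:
a(k, r) = -21/4 (a(k, r) = -4 + (¼)*(-5) = -4 - 5/4 = -21/4)
w(N, u) = -10*u² (w(N, u) = (u*(-5 - 5))*u = (u*(-10))*u = (-10*u)*u = -10*u²)
w(-40, a(-5, 6))*((146 - 192)/(G(12, 5) - 114)) = (-10*(-21/4)²)*((146 - 192)/(12 - 114)) = (-10*441/16)*(-46/(-102)) = -(-50715)*(-1)/(4*102) = -2205/8*23/51 = -16905/136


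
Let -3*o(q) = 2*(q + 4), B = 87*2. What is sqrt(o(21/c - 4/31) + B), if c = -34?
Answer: sqrt(47722485)/527 ≈ 13.108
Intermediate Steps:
B = 174
o(q) = -8/3 - 2*q/3 (o(q) = -2*(q + 4)/3 = -2*(4 + q)/3 = -(8 + 2*q)/3 = -8/3 - 2*q/3)
sqrt(o(21/c - 4/31) + B) = sqrt((-8/3 - 2*(21/(-34) - 4/31)/3) + 174) = sqrt((-8/3 - 2*(21*(-1/34) - 4*1/31)/3) + 174) = sqrt((-8/3 - 2*(-21/34 - 4/31)/3) + 174) = sqrt((-8/3 - 2/3*(-787/1054)) + 174) = sqrt((-8/3 + 787/1581) + 174) = sqrt(-1143/527 + 174) = sqrt(90555/527) = sqrt(47722485)/527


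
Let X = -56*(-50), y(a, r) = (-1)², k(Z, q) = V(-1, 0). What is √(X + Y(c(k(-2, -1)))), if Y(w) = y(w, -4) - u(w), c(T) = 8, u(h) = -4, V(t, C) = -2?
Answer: √2805 ≈ 52.962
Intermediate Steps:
k(Z, q) = -2
y(a, r) = 1
Y(w) = 5 (Y(w) = 1 - 1*(-4) = 1 + 4 = 5)
X = 2800
√(X + Y(c(k(-2, -1)))) = √(2800 + 5) = √2805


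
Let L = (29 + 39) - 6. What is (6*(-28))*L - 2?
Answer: -10418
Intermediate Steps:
L = 62 (L = 68 - 6 = 62)
(6*(-28))*L - 2 = (6*(-28))*62 - 2 = -168*62 - 2 = -10416 - 2 = -10418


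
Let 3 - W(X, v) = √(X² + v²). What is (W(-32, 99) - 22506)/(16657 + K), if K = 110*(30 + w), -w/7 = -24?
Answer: -22503/38437 - 5*√433/38437 ≈ -0.58816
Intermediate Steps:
w = 168 (w = -7*(-24) = 168)
W(X, v) = 3 - √(X² + v²)
K = 21780 (K = 110*(30 + 168) = 110*198 = 21780)
(W(-32, 99) - 22506)/(16657 + K) = ((3 - √((-32)² + 99²)) - 22506)/(16657 + 21780) = ((3 - √(1024 + 9801)) - 22506)/38437 = ((3 - √10825) - 22506)*(1/38437) = ((3 - 5*√433) - 22506)*(1/38437) = (-22503 - 5*√433)*(1/38437) = -22503/38437 - 5*√433/38437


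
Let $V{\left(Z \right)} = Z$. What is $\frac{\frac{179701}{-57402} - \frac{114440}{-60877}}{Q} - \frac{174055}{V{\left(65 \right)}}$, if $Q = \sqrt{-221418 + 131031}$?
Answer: $- \frac{34811}{13} + \frac{4370572897 i \sqrt{83}}{9571330196406} \approx -2677.8 + 0.0041601 i$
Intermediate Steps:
$Q = 33 i \sqrt{83}$ ($Q = \sqrt{-90387} = 33 i \sqrt{83} \approx 300.64 i$)
$\frac{\frac{179701}{-57402} - \frac{114440}{-60877}}{Q} - \frac{174055}{V{\left(65 \right)}} = \frac{\frac{179701}{-57402} - \frac{114440}{-60877}}{33 i \sqrt{83}} - \frac{174055}{65} = \left(179701 \left(- \frac{1}{57402}\right) - - \frac{114440}{60877}\right) \left(- \frac{i \sqrt{83}}{2739}\right) - \frac{34811}{13} = \left(- \frac{179701}{57402} + \frac{114440}{60877}\right) \left(- \frac{i \sqrt{83}}{2739}\right) - \frac{34811}{13} = - \frac{4370572897 \left(- \frac{i \sqrt{83}}{2739}\right)}{3494461554} - \frac{34811}{13} = \frac{4370572897 i \sqrt{83}}{9571330196406} - \frac{34811}{13} = - \frac{34811}{13} + \frac{4370572897 i \sqrt{83}}{9571330196406}$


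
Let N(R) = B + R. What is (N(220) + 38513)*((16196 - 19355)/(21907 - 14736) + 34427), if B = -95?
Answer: 9538673487404/7171 ≈ 1.3302e+9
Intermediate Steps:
N(R) = -95 + R
(N(220) + 38513)*((16196 - 19355)/(21907 - 14736) + 34427) = ((-95 + 220) + 38513)*((16196 - 19355)/(21907 - 14736) + 34427) = (125 + 38513)*(-3159/7171 + 34427) = 38638*(-3159*1/7171 + 34427) = 38638*(-3159/7171 + 34427) = 38638*(246872858/7171) = 9538673487404/7171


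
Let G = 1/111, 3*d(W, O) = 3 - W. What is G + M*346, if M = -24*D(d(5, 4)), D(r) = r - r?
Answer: 1/111 ≈ 0.0090090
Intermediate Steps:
d(W, O) = 1 - W/3 (d(W, O) = (3 - W)/3 = 1 - W/3)
D(r) = 0
G = 1/111 ≈ 0.0090090
M = 0 (M = -24*0 = 0)
G + M*346 = 1/111 + 0*346 = 1/111 + 0 = 1/111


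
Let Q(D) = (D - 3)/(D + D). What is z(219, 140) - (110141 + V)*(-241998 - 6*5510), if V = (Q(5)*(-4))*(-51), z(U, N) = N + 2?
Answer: 151531928432/5 ≈ 3.0306e+10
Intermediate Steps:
z(U, N) = 2 + N
Q(D) = (-3 + D)/(2*D) (Q(D) = (-3 + D)/((2*D)) = (-3 + D)*(1/(2*D)) = (-3 + D)/(2*D))
V = 204/5 (V = (((1/2)*(-3 + 5)/5)*(-4))*(-51) = (((1/2)*(1/5)*2)*(-4))*(-51) = ((1/5)*(-4))*(-51) = -4/5*(-51) = 204/5 ≈ 40.800)
z(219, 140) - (110141 + V)*(-241998 - 6*5510) = (2 + 140) - (110141 + 204/5)*(-241998 - 6*5510) = 142 - 550909*(-241998 - 33060)/5 = 142 - 550909*(-275058)/5 = 142 - 1*(-151531927722/5) = 142 + 151531927722/5 = 151531928432/5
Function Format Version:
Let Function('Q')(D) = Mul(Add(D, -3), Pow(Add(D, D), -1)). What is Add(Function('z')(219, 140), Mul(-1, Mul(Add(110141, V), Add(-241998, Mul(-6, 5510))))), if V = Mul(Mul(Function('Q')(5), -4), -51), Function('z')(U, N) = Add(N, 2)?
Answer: Rational(151531928432, 5) ≈ 3.0306e+10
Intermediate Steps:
Function('z')(U, N) = Add(2, N)
Function('Q')(D) = Mul(Rational(1, 2), Pow(D, -1), Add(-3, D)) (Function('Q')(D) = Mul(Add(-3, D), Pow(Mul(2, D), -1)) = Mul(Add(-3, D), Mul(Rational(1, 2), Pow(D, -1))) = Mul(Rational(1, 2), Pow(D, -1), Add(-3, D)))
V = Rational(204, 5) (V = Mul(Mul(Mul(Rational(1, 2), Pow(5, -1), Add(-3, 5)), -4), -51) = Mul(Mul(Mul(Rational(1, 2), Rational(1, 5), 2), -4), -51) = Mul(Mul(Rational(1, 5), -4), -51) = Mul(Rational(-4, 5), -51) = Rational(204, 5) ≈ 40.800)
Add(Function('z')(219, 140), Mul(-1, Mul(Add(110141, V), Add(-241998, Mul(-6, 5510))))) = Add(Add(2, 140), Mul(-1, Mul(Add(110141, Rational(204, 5)), Add(-241998, Mul(-6, 5510))))) = Add(142, Mul(-1, Mul(Rational(550909, 5), Add(-241998, -33060)))) = Add(142, Mul(-1, Mul(Rational(550909, 5), -275058))) = Add(142, Mul(-1, Rational(-151531927722, 5))) = Add(142, Rational(151531927722, 5)) = Rational(151531928432, 5)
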